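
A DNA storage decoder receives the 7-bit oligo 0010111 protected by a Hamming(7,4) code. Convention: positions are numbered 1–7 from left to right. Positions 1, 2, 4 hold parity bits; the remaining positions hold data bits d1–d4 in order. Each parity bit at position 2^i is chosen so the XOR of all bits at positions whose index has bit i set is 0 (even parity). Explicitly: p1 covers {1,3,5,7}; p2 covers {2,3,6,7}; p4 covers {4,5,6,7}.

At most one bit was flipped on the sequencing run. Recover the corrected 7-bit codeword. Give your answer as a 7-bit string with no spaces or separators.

s1 (pos 1,3,5,7): 0⊕1⊕1⊕1 = 1
s2 (pos 2,3,6,7): 0⊕1⊕1⊕1 = 1
s4 (pos 4,5,6,7): 0⊕1⊕1⊕1 = 1
Syndrome s4…s1 = 111 → error at position 7.
Flip position 7: 0010111 → 0010110

0010110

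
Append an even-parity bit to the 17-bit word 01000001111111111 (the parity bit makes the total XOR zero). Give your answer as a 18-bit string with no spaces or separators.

XOR of the 17 data bits: 0⊕1⊕0⊕0⊕0⊕0⊕0⊕1⊕1⊕1⊕1⊕1⊕1⊕1⊕1⊕1⊕1 = 1
Parity bit = 1 (so all 18 bits XOR to 0).

010000011111111111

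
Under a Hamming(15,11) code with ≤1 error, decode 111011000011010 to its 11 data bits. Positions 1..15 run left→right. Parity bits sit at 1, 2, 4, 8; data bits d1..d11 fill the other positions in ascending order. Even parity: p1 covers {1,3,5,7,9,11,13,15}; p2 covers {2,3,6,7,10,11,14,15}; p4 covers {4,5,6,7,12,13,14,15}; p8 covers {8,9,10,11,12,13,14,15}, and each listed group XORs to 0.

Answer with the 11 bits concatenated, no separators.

11100111010

s1 (pos 1,3,5,7,9,11,13,15): 1⊕1⊕1⊕0⊕0⊕1⊕0⊕0 = 0
s2 (pos 2,3,6,7,10,11,14,15): 1⊕1⊕1⊕0⊕0⊕1⊕1⊕0 = 1
s4 (pos 4,5,6,7,12,13,14,15): 0⊕1⊕1⊕0⊕1⊕0⊕1⊕0 = 0
s8 (pos 8,9,10,11,12,13,14,15): 0⊕0⊕0⊕1⊕1⊕0⊕1⊕0 = 1
Syndrome s8…s1 = 1010 → error at position 10.
Flip position 10: 111011000011010 → 111011000111010
Read data bits from positions 3,5,6,7,9,10,11,12,13,14,15: 11100111010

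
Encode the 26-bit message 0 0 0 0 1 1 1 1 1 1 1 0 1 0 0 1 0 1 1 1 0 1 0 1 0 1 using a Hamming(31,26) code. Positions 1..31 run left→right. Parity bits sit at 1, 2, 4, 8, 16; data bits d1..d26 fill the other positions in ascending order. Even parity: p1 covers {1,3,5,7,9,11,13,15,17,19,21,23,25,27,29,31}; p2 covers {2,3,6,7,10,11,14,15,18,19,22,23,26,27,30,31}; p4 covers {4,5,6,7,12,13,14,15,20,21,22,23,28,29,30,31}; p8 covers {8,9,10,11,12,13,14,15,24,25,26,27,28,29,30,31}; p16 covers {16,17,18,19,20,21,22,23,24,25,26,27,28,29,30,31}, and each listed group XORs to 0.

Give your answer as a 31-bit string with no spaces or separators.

Place data at non-parity positions: p1 p2 0 p4 0 0 0 p8 1 1 1 1 1 1 1 p16 0 1 0 0 1 0 1 1 1 0 1 0 1 0 1
p1 (pos 1,3,5,7,9,11,13,15,17,19,21,23,25,27,29,31): XOR of data positions = 0⊕0⊕0⊕1⊕1⊕1⊕1⊕0⊕0⊕1⊕1⊕1⊕1⊕1⊕1 = 0
p2 (pos 2,3,6,7,10,11,14,15,18,19,22,23,26,27,30,31): XOR of data positions = 0⊕0⊕0⊕1⊕1⊕1⊕1⊕1⊕0⊕0⊕1⊕0⊕1⊕0⊕1 = 0
p4 (pos 4,5,6,7,12,13,14,15,20,21,22,23,28,29,30,31): XOR of data positions = 0⊕0⊕0⊕1⊕1⊕1⊕1⊕0⊕1⊕0⊕1⊕0⊕1⊕0⊕1 = 0
p8 (pos 8,9,10,11,12,13,14,15,24,25,26,27,28,29,30,31): XOR of data positions = 1⊕1⊕1⊕1⊕1⊕1⊕1⊕1⊕1⊕0⊕1⊕0⊕1⊕0⊕1 = 0
p16 (pos 16,17,18,19,20,21,22,23,24,25,26,27,28,29,30,31): XOR of data positions = 0⊕1⊕0⊕0⊕1⊕0⊕1⊕1⊕1⊕0⊕1⊕0⊕1⊕0⊕1 = 0
Codeword: 0000000011111110010010111010101

0000000011111110010010111010101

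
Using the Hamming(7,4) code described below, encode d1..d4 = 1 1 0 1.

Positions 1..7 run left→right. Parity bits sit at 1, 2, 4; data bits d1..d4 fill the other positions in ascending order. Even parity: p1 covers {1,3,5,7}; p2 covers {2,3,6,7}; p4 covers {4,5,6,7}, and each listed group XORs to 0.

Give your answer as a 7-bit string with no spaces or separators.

Place data at non-parity positions: p1 p2 1 p4 1 0 1
p1 (pos 1,3,5,7): XOR of data positions = 1⊕1⊕1 = 1
p2 (pos 2,3,6,7): XOR of data positions = 1⊕0⊕1 = 0
p4 (pos 4,5,6,7): XOR of data positions = 1⊕0⊕1 = 0
Codeword: 1010101

1010101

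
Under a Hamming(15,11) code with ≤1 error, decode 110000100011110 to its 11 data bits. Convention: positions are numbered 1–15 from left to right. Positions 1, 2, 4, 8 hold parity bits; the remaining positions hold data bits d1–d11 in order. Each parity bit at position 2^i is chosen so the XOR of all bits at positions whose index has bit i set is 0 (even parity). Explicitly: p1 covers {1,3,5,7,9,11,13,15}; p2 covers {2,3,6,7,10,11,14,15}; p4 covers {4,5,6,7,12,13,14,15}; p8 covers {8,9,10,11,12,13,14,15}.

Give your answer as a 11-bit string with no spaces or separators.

00010011110

s1 (pos 1,3,5,7,9,11,13,15): 1⊕0⊕0⊕1⊕0⊕1⊕1⊕0 = 0
s2 (pos 2,3,6,7,10,11,14,15): 1⊕0⊕0⊕1⊕0⊕1⊕1⊕0 = 0
s4 (pos 4,5,6,7,12,13,14,15): 0⊕0⊕0⊕1⊕1⊕1⊕1⊕0 = 0
s8 (pos 8,9,10,11,12,13,14,15): 0⊕0⊕0⊕1⊕1⊕1⊕1⊕0 = 0
Syndrome s8…s1 = 0000 → no error.
Read data bits from positions 3,5,6,7,9,10,11,12,13,14,15: 00010011110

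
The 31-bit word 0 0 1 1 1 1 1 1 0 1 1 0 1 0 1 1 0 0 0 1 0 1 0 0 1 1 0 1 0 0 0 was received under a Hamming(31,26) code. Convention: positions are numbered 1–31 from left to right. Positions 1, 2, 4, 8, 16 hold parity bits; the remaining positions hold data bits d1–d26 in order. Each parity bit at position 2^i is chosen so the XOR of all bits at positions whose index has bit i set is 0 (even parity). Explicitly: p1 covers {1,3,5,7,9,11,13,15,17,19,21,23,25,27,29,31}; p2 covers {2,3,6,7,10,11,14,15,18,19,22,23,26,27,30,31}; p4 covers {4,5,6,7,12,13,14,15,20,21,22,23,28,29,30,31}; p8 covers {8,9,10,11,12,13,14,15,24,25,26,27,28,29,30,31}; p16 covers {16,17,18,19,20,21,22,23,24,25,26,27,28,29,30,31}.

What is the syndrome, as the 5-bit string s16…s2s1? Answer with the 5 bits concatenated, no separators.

00101

s1 (pos 1,3,5,7,9,11,13,15,17,19,21,23,25,27,29,31): 0⊕1⊕1⊕1⊕0⊕1⊕1⊕1⊕0⊕0⊕0⊕0⊕1⊕0⊕0⊕0 = 1
s2 (pos 2,3,6,7,10,11,14,15,18,19,22,23,26,27,30,31): 0⊕1⊕1⊕1⊕1⊕1⊕0⊕1⊕0⊕0⊕1⊕0⊕1⊕0⊕0⊕0 = 0
s4 (pos 4,5,6,7,12,13,14,15,20,21,22,23,28,29,30,31): 1⊕1⊕1⊕1⊕0⊕1⊕0⊕1⊕1⊕0⊕1⊕0⊕1⊕0⊕0⊕0 = 1
s8 (pos 8,9,10,11,12,13,14,15,24,25,26,27,28,29,30,31): 1⊕0⊕1⊕1⊕0⊕1⊕0⊕1⊕0⊕1⊕1⊕0⊕1⊕0⊕0⊕0 = 0
s16 (pos 16,17,18,19,20,21,22,23,24,25,26,27,28,29,30,31): 1⊕0⊕0⊕0⊕1⊕0⊕1⊕0⊕0⊕1⊕1⊕0⊕1⊕0⊕0⊕0 = 0
Syndrome s16…s1 = 00101 → error at position 5.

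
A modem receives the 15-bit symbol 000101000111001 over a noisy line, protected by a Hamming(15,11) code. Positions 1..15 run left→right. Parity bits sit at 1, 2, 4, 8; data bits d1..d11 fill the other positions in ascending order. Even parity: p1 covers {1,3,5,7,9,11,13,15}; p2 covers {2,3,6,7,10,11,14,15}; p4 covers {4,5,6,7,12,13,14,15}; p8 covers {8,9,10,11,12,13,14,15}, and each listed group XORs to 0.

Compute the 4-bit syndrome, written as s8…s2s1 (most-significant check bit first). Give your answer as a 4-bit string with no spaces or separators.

0000

s1 (pos 1,3,5,7,9,11,13,15): 0⊕0⊕0⊕0⊕0⊕1⊕0⊕1 = 0
s2 (pos 2,3,6,7,10,11,14,15): 0⊕0⊕1⊕0⊕1⊕1⊕0⊕1 = 0
s4 (pos 4,5,6,7,12,13,14,15): 1⊕0⊕1⊕0⊕1⊕0⊕0⊕1 = 0
s8 (pos 8,9,10,11,12,13,14,15): 0⊕0⊕1⊕1⊕1⊕0⊕0⊕1 = 0
Syndrome s8…s1 = 0000 → no error.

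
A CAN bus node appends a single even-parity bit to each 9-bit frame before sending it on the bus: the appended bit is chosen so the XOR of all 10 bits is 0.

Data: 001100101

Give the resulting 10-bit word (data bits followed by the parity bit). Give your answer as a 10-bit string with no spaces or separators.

0011001010

XOR of the 9 data bits: 0⊕0⊕1⊕1⊕0⊕0⊕1⊕0⊕1 = 0
Parity bit = 0 (so all 10 bits XOR to 0).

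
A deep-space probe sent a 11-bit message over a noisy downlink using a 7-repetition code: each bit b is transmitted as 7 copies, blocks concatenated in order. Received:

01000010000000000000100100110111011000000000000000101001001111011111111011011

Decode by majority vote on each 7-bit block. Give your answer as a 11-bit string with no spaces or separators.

Block 1 (0100001): 2 ones → 0
Block 2 (0000000): 0 ones → 0
Block 3 (0000001): 1 one → 0
Block 4 (0010011): 3 ones → 0
Block 5 (0111011): 5 ones → 1
Block 6 (0000000): 0 ones → 0
Block 7 (0000000): 0 ones → 0
Block 8 (0101001): 3 ones → 0
Block 9 (0011110): 4 ones → 1
Block 10 (1111111): 7 ones → 1
Block 11 (1011011): 5 ones → 1

00001000111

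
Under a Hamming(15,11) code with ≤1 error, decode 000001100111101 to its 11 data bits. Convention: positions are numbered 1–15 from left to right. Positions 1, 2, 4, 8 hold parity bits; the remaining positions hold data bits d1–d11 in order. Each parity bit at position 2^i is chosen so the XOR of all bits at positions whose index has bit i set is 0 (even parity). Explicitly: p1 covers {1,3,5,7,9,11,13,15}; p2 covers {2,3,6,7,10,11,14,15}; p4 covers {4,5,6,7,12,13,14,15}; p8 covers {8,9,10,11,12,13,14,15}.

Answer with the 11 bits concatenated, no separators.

s1 (pos 1,3,5,7,9,11,13,15): 0⊕0⊕0⊕1⊕0⊕1⊕1⊕1 = 0
s2 (pos 2,3,6,7,10,11,14,15): 0⊕0⊕1⊕1⊕1⊕1⊕0⊕1 = 1
s4 (pos 4,5,6,7,12,13,14,15): 0⊕0⊕1⊕1⊕1⊕1⊕0⊕1 = 1
s8 (pos 8,9,10,11,12,13,14,15): 0⊕0⊕1⊕1⊕1⊕1⊕0⊕1 = 1
Syndrome s8…s1 = 1110 → error at position 14.
Flip position 14: 000001100111101 → 000001100111111
Read data bits from positions 3,5,6,7,9,10,11,12,13,14,15: 00110111111

00110111111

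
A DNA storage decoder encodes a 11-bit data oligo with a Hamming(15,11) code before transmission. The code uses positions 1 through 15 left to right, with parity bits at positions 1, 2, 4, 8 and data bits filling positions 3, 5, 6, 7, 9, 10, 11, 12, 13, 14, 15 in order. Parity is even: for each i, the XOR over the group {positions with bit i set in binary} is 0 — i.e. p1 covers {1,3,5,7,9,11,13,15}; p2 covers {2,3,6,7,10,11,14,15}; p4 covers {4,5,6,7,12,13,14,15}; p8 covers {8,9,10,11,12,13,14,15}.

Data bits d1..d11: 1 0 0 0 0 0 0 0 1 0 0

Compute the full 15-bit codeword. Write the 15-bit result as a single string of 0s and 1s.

011100010000100

Place data at non-parity positions: p1 p2 1 p4 0 0 0 p8 0 0 0 0 1 0 0
p1 (pos 1,3,5,7,9,11,13,15): XOR of data positions = 1⊕0⊕0⊕0⊕0⊕1⊕0 = 0
p2 (pos 2,3,6,7,10,11,14,15): XOR of data positions = 1⊕0⊕0⊕0⊕0⊕0⊕0 = 1
p4 (pos 4,5,6,7,12,13,14,15): XOR of data positions = 0⊕0⊕0⊕0⊕1⊕0⊕0 = 1
p8 (pos 8,9,10,11,12,13,14,15): XOR of data positions = 0⊕0⊕0⊕0⊕1⊕0⊕0 = 1
Codeword: 011100010000100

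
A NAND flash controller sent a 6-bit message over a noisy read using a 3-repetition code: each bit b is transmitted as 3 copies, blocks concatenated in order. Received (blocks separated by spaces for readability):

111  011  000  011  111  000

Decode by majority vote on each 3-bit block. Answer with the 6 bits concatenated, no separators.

110110

Block 1 (111): 3 ones → 1
Block 2 (011): 2 ones → 1
Block 3 (000): 0 ones → 0
Block 4 (011): 2 ones → 1
Block 5 (111): 3 ones → 1
Block 6 (000): 0 ones → 0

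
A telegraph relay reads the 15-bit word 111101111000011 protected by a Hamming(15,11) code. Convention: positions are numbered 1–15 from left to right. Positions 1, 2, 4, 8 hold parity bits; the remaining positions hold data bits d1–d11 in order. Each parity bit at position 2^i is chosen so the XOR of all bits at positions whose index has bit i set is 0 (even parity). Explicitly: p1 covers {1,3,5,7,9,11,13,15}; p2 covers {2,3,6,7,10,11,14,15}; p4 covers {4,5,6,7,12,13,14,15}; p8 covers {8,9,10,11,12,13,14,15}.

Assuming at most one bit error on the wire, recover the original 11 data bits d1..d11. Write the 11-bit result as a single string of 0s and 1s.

s1 (pos 1,3,5,7,9,11,13,15): 1⊕1⊕0⊕1⊕1⊕0⊕0⊕1 = 1
s2 (pos 2,3,6,7,10,11,14,15): 1⊕1⊕1⊕1⊕0⊕0⊕1⊕1 = 0
s4 (pos 4,5,6,7,12,13,14,15): 1⊕0⊕1⊕1⊕0⊕0⊕1⊕1 = 1
s8 (pos 8,9,10,11,12,13,14,15): 1⊕1⊕0⊕0⊕0⊕0⊕1⊕1 = 0
Syndrome s8…s1 = 0101 → error at position 5.
Flip position 5: 111101111000011 → 111111111000011
Read data bits from positions 3,5,6,7,9,10,11,12,13,14,15: 11111000011

11111000011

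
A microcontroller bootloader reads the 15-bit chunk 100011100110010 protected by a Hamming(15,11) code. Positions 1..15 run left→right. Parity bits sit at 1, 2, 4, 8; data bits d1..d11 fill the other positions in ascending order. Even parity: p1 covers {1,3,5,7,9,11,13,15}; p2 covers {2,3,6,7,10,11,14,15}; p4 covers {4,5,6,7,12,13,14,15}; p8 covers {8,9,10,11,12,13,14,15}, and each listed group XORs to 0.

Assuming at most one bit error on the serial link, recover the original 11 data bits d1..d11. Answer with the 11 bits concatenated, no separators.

s1 (pos 1,3,5,7,9,11,13,15): 1⊕0⊕1⊕1⊕0⊕1⊕0⊕0 = 0
s2 (pos 2,3,6,7,10,11,14,15): 0⊕0⊕1⊕1⊕1⊕1⊕1⊕0 = 1
s4 (pos 4,5,6,7,12,13,14,15): 0⊕1⊕1⊕1⊕0⊕0⊕1⊕0 = 0
s8 (pos 8,9,10,11,12,13,14,15): 0⊕0⊕1⊕1⊕0⊕0⊕1⊕0 = 1
Syndrome s8…s1 = 1010 → error at position 10.
Flip position 10: 100011100110010 → 100011100010010
Read data bits from positions 3,5,6,7,9,10,11,12,13,14,15: 01110010010

01110010010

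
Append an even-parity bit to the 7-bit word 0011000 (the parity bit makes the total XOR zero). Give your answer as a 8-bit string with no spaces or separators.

00110000

XOR of the 7 data bits: 0⊕0⊕1⊕1⊕0⊕0⊕0 = 0
Parity bit = 0 (so all 8 bits XOR to 0).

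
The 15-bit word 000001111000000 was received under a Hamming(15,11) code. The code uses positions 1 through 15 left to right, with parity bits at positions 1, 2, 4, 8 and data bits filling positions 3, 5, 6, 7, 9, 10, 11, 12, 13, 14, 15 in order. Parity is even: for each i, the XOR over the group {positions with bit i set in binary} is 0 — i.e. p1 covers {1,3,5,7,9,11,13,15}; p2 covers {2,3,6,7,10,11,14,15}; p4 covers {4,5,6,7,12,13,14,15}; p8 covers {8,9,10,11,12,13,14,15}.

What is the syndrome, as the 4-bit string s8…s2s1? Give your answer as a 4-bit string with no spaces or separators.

s1 (pos 1,3,5,7,9,11,13,15): 0⊕0⊕0⊕1⊕1⊕0⊕0⊕0 = 0
s2 (pos 2,3,6,7,10,11,14,15): 0⊕0⊕1⊕1⊕0⊕0⊕0⊕0 = 0
s4 (pos 4,5,6,7,12,13,14,15): 0⊕0⊕1⊕1⊕0⊕0⊕0⊕0 = 0
s8 (pos 8,9,10,11,12,13,14,15): 1⊕1⊕0⊕0⊕0⊕0⊕0⊕0 = 0
Syndrome s8…s1 = 0000 → no error.

0000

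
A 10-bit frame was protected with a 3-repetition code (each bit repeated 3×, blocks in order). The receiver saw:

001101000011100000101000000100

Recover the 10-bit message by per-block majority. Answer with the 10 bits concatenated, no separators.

Block 1 (001): 1 one → 0
Block 2 (101): 2 ones → 1
Block 3 (000): 0 ones → 0
Block 4 (011): 2 ones → 1
Block 5 (100): 1 one → 0
Block 6 (000): 0 ones → 0
Block 7 (101): 2 ones → 1
Block 8 (000): 0 ones → 0
Block 9 (000): 0 ones → 0
Block 10 (100): 1 one → 0

0101001000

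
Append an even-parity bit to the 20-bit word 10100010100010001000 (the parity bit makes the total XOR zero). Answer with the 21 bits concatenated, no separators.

101000101000100010000

XOR of the 20 data bits: 1⊕0⊕1⊕0⊕0⊕0⊕1⊕0⊕1⊕0⊕0⊕0⊕1⊕0⊕0⊕0⊕1⊕0⊕0⊕0 = 0
Parity bit = 0 (so all 21 bits XOR to 0).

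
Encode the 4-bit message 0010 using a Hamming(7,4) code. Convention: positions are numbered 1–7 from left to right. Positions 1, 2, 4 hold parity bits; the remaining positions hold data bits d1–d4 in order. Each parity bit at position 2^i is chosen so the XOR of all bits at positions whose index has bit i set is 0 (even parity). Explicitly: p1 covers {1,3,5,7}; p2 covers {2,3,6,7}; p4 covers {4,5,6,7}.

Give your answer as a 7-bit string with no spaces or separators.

0101010

Place data at non-parity positions: p1 p2 0 p4 0 1 0
p1 (pos 1,3,5,7): XOR of data positions = 0⊕0⊕0 = 0
p2 (pos 2,3,6,7): XOR of data positions = 0⊕1⊕0 = 1
p4 (pos 4,5,6,7): XOR of data positions = 0⊕1⊕0 = 1
Codeword: 0101010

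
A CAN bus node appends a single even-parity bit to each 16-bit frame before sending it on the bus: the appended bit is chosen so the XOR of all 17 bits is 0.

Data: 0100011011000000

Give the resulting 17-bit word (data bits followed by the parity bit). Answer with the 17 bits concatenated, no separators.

XOR of the 16 data bits: 0⊕1⊕0⊕0⊕0⊕1⊕1⊕0⊕1⊕1⊕0⊕0⊕0⊕0⊕0⊕0 = 1
Parity bit = 1 (so all 17 bits XOR to 0).

01000110110000001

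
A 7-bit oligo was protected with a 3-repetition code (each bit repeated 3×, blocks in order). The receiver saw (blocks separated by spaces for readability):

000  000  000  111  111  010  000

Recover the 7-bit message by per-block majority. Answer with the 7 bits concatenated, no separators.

0001100

Block 1 (000): 0 ones → 0
Block 2 (000): 0 ones → 0
Block 3 (000): 0 ones → 0
Block 4 (111): 3 ones → 1
Block 5 (111): 3 ones → 1
Block 6 (010): 1 one → 0
Block 7 (000): 0 ones → 0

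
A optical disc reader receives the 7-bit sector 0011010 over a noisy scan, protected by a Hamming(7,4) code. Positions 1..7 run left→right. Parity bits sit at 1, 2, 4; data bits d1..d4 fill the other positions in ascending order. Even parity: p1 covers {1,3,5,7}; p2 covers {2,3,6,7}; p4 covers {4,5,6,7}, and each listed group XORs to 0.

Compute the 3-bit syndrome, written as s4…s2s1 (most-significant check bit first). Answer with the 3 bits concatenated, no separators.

s1 (pos 1,3,5,7): 0⊕1⊕0⊕0 = 1
s2 (pos 2,3,6,7): 0⊕1⊕1⊕0 = 0
s4 (pos 4,5,6,7): 1⊕0⊕1⊕0 = 0
Syndrome s4…s1 = 001 → error at position 1.

001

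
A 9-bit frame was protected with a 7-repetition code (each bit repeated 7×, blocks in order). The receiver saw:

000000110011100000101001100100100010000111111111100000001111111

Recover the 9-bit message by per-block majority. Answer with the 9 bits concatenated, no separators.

Block 1 (0000001): 1 one → 0
Block 2 (1001110): 4 ones → 1
Block 3 (0000101): 2 ones → 0
Block 4 (0011001): 3 ones → 0
Block 5 (0010001): 2 ones → 0
Block 6 (0000111): 3 ones → 0
Block 7 (1111111): 7 ones → 1
Block 8 (0000000): 0 ones → 0
Block 9 (1111111): 7 ones → 1

010000101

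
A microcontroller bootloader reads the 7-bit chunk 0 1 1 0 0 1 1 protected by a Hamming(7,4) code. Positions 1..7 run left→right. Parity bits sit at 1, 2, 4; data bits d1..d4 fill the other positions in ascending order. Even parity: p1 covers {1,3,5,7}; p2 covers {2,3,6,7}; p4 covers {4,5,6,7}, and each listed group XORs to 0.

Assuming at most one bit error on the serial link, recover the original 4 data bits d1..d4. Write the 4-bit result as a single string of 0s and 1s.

s1 (pos 1,3,5,7): 0⊕1⊕0⊕1 = 0
s2 (pos 2,3,6,7): 1⊕1⊕1⊕1 = 0
s4 (pos 4,5,6,7): 0⊕0⊕1⊕1 = 0
Syndrome s4…s1 = 000 → no error.
Read data bits from positions 3,5,6,7: 1011

1011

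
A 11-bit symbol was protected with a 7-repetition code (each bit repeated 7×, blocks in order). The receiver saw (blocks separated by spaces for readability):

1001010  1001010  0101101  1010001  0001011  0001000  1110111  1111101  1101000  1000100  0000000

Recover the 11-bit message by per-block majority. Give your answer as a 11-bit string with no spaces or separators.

00100011000

Block 1 (1001010): 3 ones → 0
Block 2 (1001010): 3 ones → 0
Block 3 (0101101): 4 ones → 1
Block 4 (1010001): 3 ones → 0
Block 5 (0001011): 3 ones → 0
Block 6 (0001000): 1 one → 0
Block 7 (1110111): 6 ones → 1
Block 8 (1111101): 6 ones → 1
Block 9 (1101000): 3 ones → 0
Block 10 (1000100): 2 ones → 0
Block 11 (0000000): 0 ones → 0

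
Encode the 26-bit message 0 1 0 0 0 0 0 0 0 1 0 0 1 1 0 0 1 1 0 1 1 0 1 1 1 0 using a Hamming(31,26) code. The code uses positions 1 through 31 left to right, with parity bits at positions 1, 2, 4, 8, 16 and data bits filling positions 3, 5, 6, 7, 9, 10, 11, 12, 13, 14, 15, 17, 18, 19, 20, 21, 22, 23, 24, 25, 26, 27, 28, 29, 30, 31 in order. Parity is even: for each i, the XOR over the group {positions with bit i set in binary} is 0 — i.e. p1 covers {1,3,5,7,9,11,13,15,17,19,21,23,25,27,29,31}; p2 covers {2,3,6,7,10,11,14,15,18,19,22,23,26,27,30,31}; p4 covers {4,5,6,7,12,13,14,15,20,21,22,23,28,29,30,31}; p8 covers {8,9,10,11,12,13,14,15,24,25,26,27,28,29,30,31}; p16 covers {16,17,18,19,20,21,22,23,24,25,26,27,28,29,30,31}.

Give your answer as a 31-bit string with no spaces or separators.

1101100000000101011001101101110

Place data at non-parity positions: p1 p2 0 p4 1 0 0 p8 0 0 0 0 0 1 0 p16 0 1 1 0 0 1 1 0 1 1 0 1 1 1 0
p1 (pos 1,3,5,7,9,11,13,15,17,19,21,23,25,27,29,31): XOR of data positions = 0⊕1⊕0⊕0⊕0⊕0⊕0⊕0⊕1⊕0⊕1⊕1⊕0⊕1⊕0 = 1
p2 (pos 2,3,6,7,10,11,14,15,18,19,22,23,26,27,30,31): XOR of data positions = 0⊕0⊕0⊕0⊕0⊕1⊕0⊕1⊕1⊕1⊕1⊕1⊕0⊕1⊕0 = 1
p4 (pos 4,5,6,7,12,13,14,15,20,21,22,23,28,29,30,31): XOR of data positions = 1⊕0⊕0⊕0⊕0⊕1⊕0⊕0⊕0⊕1⊕1⊕1⊕1⊕1⊕0 = 1
p8 (pos 8,9,10,11,12,13,14,15,24,25,26,27,28,29,30,31): XOR of data positions = 0⊕0⊕0⊕0⊕0⊕1⊕0⊕0⊕1⊕1⊕0⊕1⊕1⊕1⊕0 = 0
p16 (pos 16,17,18,19,20,21,22,23,24,25,26,27,28,29,30,31): XOR of data positions = 0⊕1⊕1⊕0⊕0⊕1⊕1⊕0⊕1⊕1⊕0⊕1⊕1⊕1⊕0 = 1
Codeword: 1101100000000101011001101101110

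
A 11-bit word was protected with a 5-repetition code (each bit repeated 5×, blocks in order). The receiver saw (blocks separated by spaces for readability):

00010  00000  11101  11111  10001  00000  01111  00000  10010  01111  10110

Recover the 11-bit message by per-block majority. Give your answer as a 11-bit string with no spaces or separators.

00110010011

Block 1 (00010): 1 one → 0
Block 2 (00000): 0 ones → 0
Block 3 (11101): 4 ones → 1
Block 4 (11111): 5 ones → 1
Block 5 (10001): 2 ones → 0
Block 6 (00000): 0 ones → 0
Block 7 (01111): 4 ones → 1
Block 8 (00000): 0 ones → 0
Block 9 (10010): 2 ones → 0
Block 10 (01111): 4 ones → 1
Block 11 (10110): 3 ones → 1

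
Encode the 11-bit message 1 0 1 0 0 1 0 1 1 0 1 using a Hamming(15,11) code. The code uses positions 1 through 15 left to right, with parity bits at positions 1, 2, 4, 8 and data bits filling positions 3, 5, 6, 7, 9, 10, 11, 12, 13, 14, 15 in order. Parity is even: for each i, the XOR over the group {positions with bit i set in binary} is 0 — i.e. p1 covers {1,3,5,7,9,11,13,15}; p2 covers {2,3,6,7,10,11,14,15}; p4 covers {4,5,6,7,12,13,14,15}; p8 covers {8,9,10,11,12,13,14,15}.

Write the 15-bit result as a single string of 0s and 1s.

101001000101101

Place data at non-parity positions: p1 p2 1 p4 0 1 0 p8 0 1 0 1 1 0 1
p1 (pos 1,3,5,7,9,11,13,15): XOR of data positions = 1⊕0⊕0⊕0⊕0⊕1⊕1 = 1
p2 (pos 2,3,6,7,10,11,14,15): XOR of data positions = 1⊕1⊕0⊕1⊕0⊕0⊕1 = 0
p4 (pos 4,5,6,7,12,13,14,15): XOR of data positions = 0⊕1⊕0⊕1⊕1⊕0⊕1 = 0
p8 (pos 8,9,10,11,12,13,14,15): XOR of data positions = 0⊕1⊕0⊕1⊕1⊕0⊕1 = 0
Codeword: 101001000101101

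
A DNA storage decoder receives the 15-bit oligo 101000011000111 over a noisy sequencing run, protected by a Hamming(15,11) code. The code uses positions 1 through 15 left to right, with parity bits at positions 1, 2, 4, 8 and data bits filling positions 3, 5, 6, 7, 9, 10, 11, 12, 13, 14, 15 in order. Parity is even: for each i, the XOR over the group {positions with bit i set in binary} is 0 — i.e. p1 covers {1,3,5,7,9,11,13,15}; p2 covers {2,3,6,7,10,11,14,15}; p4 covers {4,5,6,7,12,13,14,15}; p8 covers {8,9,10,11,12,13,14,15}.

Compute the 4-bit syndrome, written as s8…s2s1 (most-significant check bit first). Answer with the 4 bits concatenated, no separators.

1111

s1 (pos 1,3,5,7,9,11,13,15): 1⊕1⊕0⊕0⊕1⊕0⊕1⊕1 = 1
s2 (pos 2,3,6,7,10,11,14,15): 0⊕1⊕0⊕0⊕0⊕0⊕1⊕1 = 1
s4 (pos 4,5,6,7,12,13,14,15): 0⊕0⊕0⊕0⊕0⊕1⊕1⊕1 = 1
s8 (pos 8,9,10,11,12,13,14,15): 1⊕1⊕0⊕0⊕0⊕1⊕1⊕1 = 1
Syndrome s8…s1 = 1111 → error at position 15.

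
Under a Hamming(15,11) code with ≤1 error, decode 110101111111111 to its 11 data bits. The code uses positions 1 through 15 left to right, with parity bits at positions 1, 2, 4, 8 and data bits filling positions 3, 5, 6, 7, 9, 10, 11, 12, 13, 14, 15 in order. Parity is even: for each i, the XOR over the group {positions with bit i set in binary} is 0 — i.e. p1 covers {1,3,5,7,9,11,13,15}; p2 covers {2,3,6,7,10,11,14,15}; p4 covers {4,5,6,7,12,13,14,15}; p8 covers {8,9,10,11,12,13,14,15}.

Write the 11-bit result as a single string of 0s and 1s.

00011111111

s1 (pos 1,3,5,7,9,11,13,15): 1⊕0⊕0⊕1⊕1⊕1⊕1⊕1 = 0
s2 (pos 2,3,6,7,10,11,14,15): 1⊕0⊕1⊕1⊕1⊕1⊕1⊕1 = 1
s4 (pos 4,5,6,7,12,13,14,15): 1⊕0⊕1⊕1⊕1⊕1⊕1⊕1 = 1
s8 (pos 8,9,10,11,12,13,14,15): 1⊕1⊕1⊕1⊕1⊕1⊕1⊕1 = 0
Syndrome s8…s1 = 0110 → error at position 6.
Flip position 6: 110101111111111 → 110100111111111
Read data bits from positions 3,5,6,7,9,10,11,12,13,14,15: 00011111111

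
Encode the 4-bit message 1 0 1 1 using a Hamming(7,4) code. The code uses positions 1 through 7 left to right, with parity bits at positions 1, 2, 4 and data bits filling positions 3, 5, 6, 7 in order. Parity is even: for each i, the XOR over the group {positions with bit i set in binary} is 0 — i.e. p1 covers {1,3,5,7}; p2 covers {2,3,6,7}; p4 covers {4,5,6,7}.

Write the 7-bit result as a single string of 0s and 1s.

Place data at non-parity positions: p1 p2 1 p4 0 1 1
p1 (pos 1,3,5,7): XOR of data positions = 1⊕0⊕1 = 0
p2 (pos 2,3,6,7): XOR of data positions = 1⊕1⊕1 = 1
p4 (pos 4,5,6,7): XOR of data positions = 0⊕1⊕1 = 0
Codeword: 0110011

0110011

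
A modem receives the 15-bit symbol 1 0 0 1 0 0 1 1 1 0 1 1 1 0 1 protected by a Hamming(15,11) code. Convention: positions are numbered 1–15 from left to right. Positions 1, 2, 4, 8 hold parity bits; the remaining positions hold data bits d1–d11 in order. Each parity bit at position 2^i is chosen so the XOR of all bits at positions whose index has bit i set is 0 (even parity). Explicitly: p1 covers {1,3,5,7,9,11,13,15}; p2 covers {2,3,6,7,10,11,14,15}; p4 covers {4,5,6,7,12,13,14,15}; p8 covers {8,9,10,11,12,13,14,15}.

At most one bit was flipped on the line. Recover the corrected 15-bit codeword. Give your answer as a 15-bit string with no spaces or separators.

s1 (pos 1,3,5,7,9,11,13,15): 1⊕0⊕0⊕1⊕1⊕1⊕1⊕1 = 0
s2 (pos 2,3,6,7,10,11,14,15): 0⊕0⊕0⊕1⊕0⊕1⊕0⊕1 = 1
s4 (pos 4,5,6,7,12,13,14,15): 1⊕0⊕0⊕1⊕1⊕1⊕0⊕1 = 1
s8 (pos 8,9,10,11,12,13,14,15): 1⊕1⊕0⊕1⊕1⊕1⊕0⊕1 = 0
Syndrome s8…s1 = 0110 → error at position 6.
Flip position 6: 100100111011101 → 100101111011101

100101111011101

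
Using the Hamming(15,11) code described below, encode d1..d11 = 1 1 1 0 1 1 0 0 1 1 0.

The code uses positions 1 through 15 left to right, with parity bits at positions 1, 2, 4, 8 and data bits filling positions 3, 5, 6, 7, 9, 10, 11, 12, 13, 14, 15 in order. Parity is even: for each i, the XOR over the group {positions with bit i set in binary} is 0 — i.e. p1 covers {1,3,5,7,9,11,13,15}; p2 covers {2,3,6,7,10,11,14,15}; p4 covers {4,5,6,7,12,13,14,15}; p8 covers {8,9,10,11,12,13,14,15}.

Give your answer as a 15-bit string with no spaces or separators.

001011001100110

Place data at non-parity positions: p1 p2 1 p4 1 1 0 p8 1 1 0 0 1 1 0
p1 (pos 1,3,5,7,9,11,13,15): XOR of data positions = 1⊕1⊕0⊕1⊕0⊕1⊕0 = 0
p2 (pos 2,3,6,7,10,11,14,15): XOR of data positions = 1⊕1⊕0⊕1⊕0⊕1⊕0 = 0
p4 (pos 4,5,6,7,12,13,14,15): XOR of data positions = 1⊕1⊕0⊕0⊕1⊕1⊕0 = 0
p8 (pos 8,9,10,11,12,13,14,15): XOR of data positions = 1⊕1⊕0⊕0⊕1⊕1⊕0 = 0
Codeword: 001011001100110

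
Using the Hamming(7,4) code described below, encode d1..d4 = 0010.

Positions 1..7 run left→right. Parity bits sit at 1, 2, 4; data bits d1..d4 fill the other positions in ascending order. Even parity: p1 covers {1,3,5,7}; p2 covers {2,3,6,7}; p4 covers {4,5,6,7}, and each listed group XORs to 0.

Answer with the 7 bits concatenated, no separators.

Place data at non-parity positions: p1 p2 0 p4 0 1 0
p1 (pos 1,3,5,7): XOR of data positions = 0⊕0⊕0 = 0
p2 (pos 2,3,6,7): XOR of data positions = 0⊕1⊕0 = 1
p4 (pos 4,5,6,7): XOR of data positions = 0⊕1⊕0 = 1
Codeword: 0101010

0101010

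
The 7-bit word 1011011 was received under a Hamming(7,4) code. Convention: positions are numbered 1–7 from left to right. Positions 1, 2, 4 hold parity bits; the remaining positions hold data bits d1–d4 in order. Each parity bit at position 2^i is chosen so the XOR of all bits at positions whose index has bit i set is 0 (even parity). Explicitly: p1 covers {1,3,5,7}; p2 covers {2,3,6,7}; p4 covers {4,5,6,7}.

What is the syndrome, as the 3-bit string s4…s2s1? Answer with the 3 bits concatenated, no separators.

111

s1 (pos 1,3,5,7): 1⊕1⊕0⊕1 = 1
s2 (pos 2,3,6,7): 0⊕1⊕1⊕1 = 1
s4 (pos 4,5,6,7): 1⊕0⊕1⊕1 = 1
Syndrome s4…s1 = 111 → error at position 7.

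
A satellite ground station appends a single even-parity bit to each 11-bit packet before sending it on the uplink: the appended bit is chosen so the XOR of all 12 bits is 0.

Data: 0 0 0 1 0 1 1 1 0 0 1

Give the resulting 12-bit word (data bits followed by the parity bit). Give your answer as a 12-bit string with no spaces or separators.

000101110011

XOR of the 11 data bits: 0⊕0⊕0⊕1⊕0⊕1⊕1⊕1⊕0⊕0⊕1 = 1
Parity bit = 1 (so all 12 bits XOR to 0).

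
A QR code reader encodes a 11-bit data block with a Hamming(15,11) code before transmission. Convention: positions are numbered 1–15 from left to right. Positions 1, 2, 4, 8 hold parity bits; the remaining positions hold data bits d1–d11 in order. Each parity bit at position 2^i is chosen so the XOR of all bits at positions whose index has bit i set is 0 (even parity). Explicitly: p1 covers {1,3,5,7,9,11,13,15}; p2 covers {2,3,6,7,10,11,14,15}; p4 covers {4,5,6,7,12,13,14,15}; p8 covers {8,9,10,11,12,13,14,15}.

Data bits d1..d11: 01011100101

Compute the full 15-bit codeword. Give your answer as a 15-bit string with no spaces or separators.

Place data at non-parity positions: p1 p2 0 p4 1 0 1 p8 1 1 0 0 1 0 1
p1 (pos 1,3,5,7,9,11,13,15): XOR of data positions = 0⊕1⊕1⊕1⊕0⊕1⊕1 = 1
p2 (pos 2,3,6,7,10,11,14,15): XOR of data positions = 0⊕0⊕1⊕1⊕0⊕0⊕1 = 1
p4 (pos 4,5,6,7,12,13,14,15): XOR of data positions = 1⊕0⊕1⊕0⊕1⊕0⊕1 = 0
p8 (pos 8,9,10,11,12,13,14,15): XOR of data positions = 1⊕1⊕0⊕0⊕1⊕0⊕1 = 0
Codeword: 110010101100101

110010101100101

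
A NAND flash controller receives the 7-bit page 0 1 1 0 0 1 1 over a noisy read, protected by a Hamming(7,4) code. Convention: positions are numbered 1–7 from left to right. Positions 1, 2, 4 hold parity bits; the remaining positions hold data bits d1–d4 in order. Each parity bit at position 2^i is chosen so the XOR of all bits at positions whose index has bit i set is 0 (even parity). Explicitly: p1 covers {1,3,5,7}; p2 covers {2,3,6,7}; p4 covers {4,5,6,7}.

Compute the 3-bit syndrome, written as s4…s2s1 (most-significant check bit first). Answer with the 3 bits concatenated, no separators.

s1 (pos 1,3,5,7): 0⊕1⊕0⊕1 = 0
s2 (pos 2,3,6,7): 1⊕1⊕1⊕1 = 0
s4 (pos 4,5,6,7): 0⊕0⊕1⊕1 = 0
Syndrome s4…s1 = 000 → no error.

000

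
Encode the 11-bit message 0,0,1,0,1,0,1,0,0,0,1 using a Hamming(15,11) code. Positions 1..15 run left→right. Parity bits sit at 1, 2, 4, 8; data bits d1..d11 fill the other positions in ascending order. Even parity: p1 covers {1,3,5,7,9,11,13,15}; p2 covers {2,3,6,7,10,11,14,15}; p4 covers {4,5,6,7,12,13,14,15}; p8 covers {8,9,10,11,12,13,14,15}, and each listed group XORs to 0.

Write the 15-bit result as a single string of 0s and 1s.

Place data at non-parity positions: p1 p2 0 p4 0 1 0 p8 1 0 1 0 0 0 1
p1 (pos 1,3,5,7,9,11,13,15): XOR of data positions = 0⊕0⊕0⊕1⊕1⊕0⊕1 = 1
p2 (pos 2,3,6,7,10,11,14,15): XOR of data positions = 0⊕1⊕0⊕0⊕1⊕0⊕1 = 1
p4 (pos 4,5,6,7,12,13,14,15): XOR of data positions = 0⊕1⊕0⊕0⊕0⊕0⊕1 = 0
p8 (pos 8,9,10,11,12,13,14,15): XOR of data positions = 1⊕0⊕1⊕0⊕0⊕0⊕1 = 1
Codeword: 110001011010001

110001011010001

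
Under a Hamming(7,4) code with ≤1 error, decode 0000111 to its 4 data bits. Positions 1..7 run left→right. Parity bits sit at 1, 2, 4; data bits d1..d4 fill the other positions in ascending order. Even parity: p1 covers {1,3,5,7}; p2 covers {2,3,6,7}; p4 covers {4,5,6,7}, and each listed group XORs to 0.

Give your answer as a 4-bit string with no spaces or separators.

0111

s1 (pos 1,3,5,7): 0⊕0⊕1⊕1 = 0
s2 (pos 2,3,6,7): 0⊕0⊕1⊕1 = 0
s4 (pos 4,5,6,7): 0⊕1⊕1⊕1 = 1
Syndrome s4…s1 = 100 → error at position 4.
Flip position 4: 0000111 → 0001111
Read data bits from positions 3,5,6,7: 0111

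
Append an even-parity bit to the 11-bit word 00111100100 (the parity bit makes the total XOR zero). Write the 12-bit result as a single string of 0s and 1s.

001111001001

XOR of the 11 data bits: 0⊕0⊕1⊕1⊕1⊕1⊕0⊕0⊕1⊕0⊕0 = 1
Parity bit = 1 (so all 12 bits XOR to 0).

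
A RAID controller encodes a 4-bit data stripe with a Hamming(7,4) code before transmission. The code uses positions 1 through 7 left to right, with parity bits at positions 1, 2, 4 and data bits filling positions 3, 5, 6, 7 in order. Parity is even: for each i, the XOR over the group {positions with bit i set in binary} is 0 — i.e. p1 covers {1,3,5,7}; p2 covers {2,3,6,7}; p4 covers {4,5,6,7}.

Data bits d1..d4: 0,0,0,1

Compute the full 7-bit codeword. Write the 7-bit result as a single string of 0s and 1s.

1101001

Place data at non-parity positions: p1 p2 0 p4 0 0 1
p1 (pos 1,3,5,7): XOR of data positions = 0⊕0⊕1 = 1
p2 (pos 2,3,6,7): XOR of data positions = 0⊕0⊕1 = 1
p4 (pos 4,5,6,7): XOR of data positions = 0⊕0⊕1 = 1
Codeword: 1101001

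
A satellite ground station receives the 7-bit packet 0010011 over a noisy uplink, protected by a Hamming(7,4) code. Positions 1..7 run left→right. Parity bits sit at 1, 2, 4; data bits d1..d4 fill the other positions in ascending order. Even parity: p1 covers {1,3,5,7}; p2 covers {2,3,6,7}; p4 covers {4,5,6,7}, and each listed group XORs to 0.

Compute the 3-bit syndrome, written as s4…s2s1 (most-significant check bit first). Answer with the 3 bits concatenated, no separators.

010

s1 (pos 1,3,5,7): 0⊕1⊕0⊕1 = 0
s2 (pos 2,3,6,7): 0⊕1⊕1⊕1 = 1
s4 (pos 4,5,6,7): 0⊕0⊕1⊕1 = 0
Syndrome s4…s1 = 010 → error at position 2.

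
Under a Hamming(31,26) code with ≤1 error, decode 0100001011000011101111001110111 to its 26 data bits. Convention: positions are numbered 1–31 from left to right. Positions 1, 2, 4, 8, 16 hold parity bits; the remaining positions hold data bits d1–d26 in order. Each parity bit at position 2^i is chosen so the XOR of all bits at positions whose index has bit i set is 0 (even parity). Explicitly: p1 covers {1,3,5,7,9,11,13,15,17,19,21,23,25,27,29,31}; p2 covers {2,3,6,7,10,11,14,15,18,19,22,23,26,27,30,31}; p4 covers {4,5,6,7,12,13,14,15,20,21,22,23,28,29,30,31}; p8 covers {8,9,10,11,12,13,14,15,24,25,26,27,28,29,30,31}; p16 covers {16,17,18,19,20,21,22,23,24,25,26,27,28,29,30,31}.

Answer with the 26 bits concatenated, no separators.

00011100001101111001110111

s1 (pos 1,3,5,7,9,11,13,15,17,19,21,23,25,27,29,31): 0⊕0⊕0⊕1⊕1⊕0⊕0⊕1⊕1⊕1⊕1⊕0⊕1⊕1⊕1⊕1 = 0
s2 (pos 2,3,6,7,10,11,14,15,18,19,22,23,26,27,30,31): 1⊕0⊕0⊕1⊕1⊕0⊕0⊕1⊕0⊕1⊕1⊕0⊕1⊕1⊕1⊕1 = 0
s4 (pos 4,5,6,7,12,13,14,15,20,21,22,23,28,29,30,31): 0⊕0⊕0⊕1⊕0⊕0⊕0⊕1⊕1⊕1⊕1⊕0⊕0⊕1⊕1⊕1 = 0
s8 (pos 8,9,10,11,12,13,14,15,24,25,26,27,28,29,30,31): 0⊕1⊕1⊕0⊕0⊕0⊕0⊕1⊕0⊕1⊕1⊕1⊕0⊕1⊕1⊕1 = 1
s16 (pos 16,17,18,19,20,21,22,23,24,25,26,27,28,29,30,31): 1⊕1⊕0⊕1⊕1⊕1⊕1⊕0⊕0⊕1⊕1⊕1⊕0⊕1⊕1⊕1 = 0
Syndrome s16…s1 = 01000 → error at position 8.
Flip position 8: 0100001011000011101111001110111 → 0100001111000011101111001110111
Read data bits from positions 3,5,6,7,9,10,11,12,13,14,15,17,18,19,20,21,22,23,24,25,26,27,28,29,30,31: 00011100001101111001110111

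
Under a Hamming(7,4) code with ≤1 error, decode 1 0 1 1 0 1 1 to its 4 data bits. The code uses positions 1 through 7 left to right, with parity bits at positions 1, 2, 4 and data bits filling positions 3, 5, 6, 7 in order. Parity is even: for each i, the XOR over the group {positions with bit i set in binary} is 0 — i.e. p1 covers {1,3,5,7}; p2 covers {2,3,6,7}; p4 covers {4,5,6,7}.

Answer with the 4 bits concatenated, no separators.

s1 (pos 1,3,5,7): 1⊕1⊕0⊕1 = 1
s2 (pos 2,3,6,7): 0⊕1⊕1⊕1 = 1
s4 (pos 4,5,6,7): 1⊕0⊕1⊕1 = 1
Syndrome s4…s1 = 111 → error at position 7.
Flip position 7: 1011011 → 1011010
Read data bits from positions 3,5,6,7: 1010

1010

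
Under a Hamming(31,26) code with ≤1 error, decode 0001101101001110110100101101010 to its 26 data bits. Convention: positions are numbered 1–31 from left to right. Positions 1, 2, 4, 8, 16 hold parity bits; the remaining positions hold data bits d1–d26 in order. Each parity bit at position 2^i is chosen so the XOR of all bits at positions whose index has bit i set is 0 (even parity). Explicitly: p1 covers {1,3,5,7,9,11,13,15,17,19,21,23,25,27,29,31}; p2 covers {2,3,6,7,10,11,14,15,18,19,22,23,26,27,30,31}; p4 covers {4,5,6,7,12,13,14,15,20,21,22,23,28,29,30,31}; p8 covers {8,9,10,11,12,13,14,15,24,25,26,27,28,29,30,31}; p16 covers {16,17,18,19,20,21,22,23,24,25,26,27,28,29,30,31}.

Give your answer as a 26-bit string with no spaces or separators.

s1 (pos 1,3,5,7,9,11,13,15,17,19,21,23,25,27,29,31): 0⊕0⊕1⊕1⊕0⊕0⊕1⊕1⊕1⊕0⊕0⊕1⊕1⊕0⊕0⊕0 = 1
s2 (pos 2,3,6,7,10,11,14,15,18,19,22,23,26,27,30,31): 0⊕0⊕0⊕1⊕1⊕0⊕1⊕1⊕1⊕0⊕0⊕1⊕1⊕0⊕1⊕0 = 0
s4 (pos 4,5,6,7,12,13,14,15,20,21,22,23,28,29,30,31): 1⊕1⊕0⊕1⊕0⊕1⊕1⊕1⊕1⊕0⊕0⊕1⊕1⊕0⊕1⊕0 = 0
s8 (pos 8,9,10,11,12,13,14,15,24,25,26,27,28,29,30,31): 1⊕0⊕1⊕0⊕0⊕1⊕1⊕1⊕0⊕1⊕1⊕0⊕1⊕0⊕1⊕0 = 1
s16 (pos 16,17,18,19,20,21,22,23,24,25,26,27,28,29,30,31): 0⊕1⊕1⊕0⊕1⊕0⊕0⊕1⊕0⊕1⊕1⊕0⊕1⊕0⊕1⊕0 = 0
Syndrome s16…s1 = 01001 → error at position 9.
Flip position 9: 0001101101001110110100101101010 → 0001101111001110110100101101010
Read data bits from positions 3,5,6,7,9,10,11,12,13,14,15,17,18,19,20,21,22,23,24,25,26,27,28,29,30,31: 01011100111110100101101010

01011100111110100101101010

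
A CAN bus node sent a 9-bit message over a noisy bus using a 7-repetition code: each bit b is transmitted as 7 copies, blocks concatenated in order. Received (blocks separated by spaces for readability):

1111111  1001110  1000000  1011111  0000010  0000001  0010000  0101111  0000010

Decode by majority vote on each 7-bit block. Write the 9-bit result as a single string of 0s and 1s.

Block 1 (1111111): 7 ones → 1
Block 2 (1001110): 4 ones → 1
Block 3 (1000000): 1 one → 0
Block 4 (1011111): 6 ones → 1
Block 5 (0000010): 1 one → 0
Block 6 (0000001): 1 one → 0
Block 7 (0010000): 1 one → 0
Block 8 (0101111): 5 ones → 1
Block 9 (0000010): 1 one → 0

110100010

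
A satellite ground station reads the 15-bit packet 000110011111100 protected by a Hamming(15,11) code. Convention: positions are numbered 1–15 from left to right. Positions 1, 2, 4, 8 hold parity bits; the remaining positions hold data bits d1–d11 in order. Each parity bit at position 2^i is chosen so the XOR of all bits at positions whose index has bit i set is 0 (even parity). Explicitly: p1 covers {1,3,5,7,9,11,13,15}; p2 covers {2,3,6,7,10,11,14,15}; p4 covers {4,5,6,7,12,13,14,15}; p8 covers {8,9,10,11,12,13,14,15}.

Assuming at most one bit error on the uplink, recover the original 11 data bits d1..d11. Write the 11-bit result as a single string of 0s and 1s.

s1 (pos 1,3,5,7,9,11,13,15): 0⊕0⊕1⊕0⊕1⊕1⊕1⊕0 = 0
s2 (pos 2,3,6,7,10,11,14,15): 0⊕0⊕0⊕0⊕1⊕1⊕0⊕0 = 0
s4 (pos 4,5,6,7,12,13,14,15): 1⊕1⊕0⊕0⊕1⊕1⊕0⊕0 = 0
s8 (pos 8,9,10,11,12,13,14,15): 1⊕1⊕1⊕1⊕1⊕1⊕0⊕0 = 0
Syndrome s8…s1 = 0000 → no error.
Read data bits from positions 3,5,6,7,9,10,11,12,13,14,15: 01001111100

01001111100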